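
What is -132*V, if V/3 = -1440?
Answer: 570240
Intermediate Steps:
V = -4320 (V = 3*(-1440) = -4320)
-132*V = -132*(-4320) = 570240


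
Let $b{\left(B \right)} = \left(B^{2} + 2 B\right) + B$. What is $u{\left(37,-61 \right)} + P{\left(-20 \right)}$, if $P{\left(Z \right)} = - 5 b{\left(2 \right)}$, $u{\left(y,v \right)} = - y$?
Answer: $-87$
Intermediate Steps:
$b{\left(B \right)} = B^{2} + 3 B$
$P{\left(Z \right)} = -50$ ($P{\left(Z \right)} = - 5 \cdot 2 \left(3 + 2\right) = - 5 \cdot 2 \cdot 5 = \left(-5\right) 10 = -50$)
$u{\left(37,-61 \right)} + P{\left(-20 \right)} = \left(-1\right) 37 - 50 = -37 - 50 = -87$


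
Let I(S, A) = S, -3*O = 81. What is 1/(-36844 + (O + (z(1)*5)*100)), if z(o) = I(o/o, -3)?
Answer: -1/36371 ≈ -2.7494e-5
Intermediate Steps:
O = -27 (O = -1/3*81 = -27)
z(o) = 1 (z(o) = o/o = 1)
1/(-36844 + (O + (z(1)*5)*100)) = 1/(-36844 + (-27 + (1*5)*100)) = 1/(-36844 + (-27 + 5*100)) = 1/(-36844 + (-27 + 500)) = 1/(-36844 + 473) = 1/(-36371) = -1/36371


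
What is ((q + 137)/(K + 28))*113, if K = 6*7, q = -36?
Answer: 11413/70 ≈ 163.04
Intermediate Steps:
K = 42
((q + 137)/(K + 28))*113 = ((-36 + 137)/(42 + 28))*113 = (101/70)*113 = 11413/70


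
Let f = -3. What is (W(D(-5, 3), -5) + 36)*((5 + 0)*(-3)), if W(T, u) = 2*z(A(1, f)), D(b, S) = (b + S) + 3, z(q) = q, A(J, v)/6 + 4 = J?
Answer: 0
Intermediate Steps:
A(J, v) = -24 + 6*J
D(b, S) = 3 + S + b (D(b, S) = (S + b) + 3 = 3 + S + b)
W(T, u) = -36 (W(T, u) = 2*(-24 + 6*1) = 2*(-24 + 6) = 2*(-18) = -36)
(W(D(-5, 3), -5) + 36)*((5 + 0)*(-3)) = (-36 + 36)*((5 + 0)*(-3)) = 0*(5*(-3)) = 0*(-15) = 0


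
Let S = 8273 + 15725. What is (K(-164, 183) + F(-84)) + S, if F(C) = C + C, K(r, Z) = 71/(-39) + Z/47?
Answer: 43684190/1833 ≈ 23832.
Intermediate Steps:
K(r, Z) = -71/39 + Z/47 (K(r, Z) = 71*(-1/39) + Z*(1/47) = -71/39 + Z/47)
F(C) = 2*C
S = 23998
(K(-164, 183) + F(-84)) + S = ((-71/39 + (1/47)*183) + 2*(-84)) + 23998 = ((-71/39 + 183/47) - 168) + 23998 = (3800/1833 - 168) + 23998 = -304144/1833 + 23998 = 43684190/1833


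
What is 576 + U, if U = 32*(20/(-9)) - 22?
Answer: 4346/9 ≈ 482.89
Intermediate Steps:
U = -838/9 (U = 32*(20*(-⅑)) - 22 = 32*(-20/9) - 22 = -640/9 - 22 = -838/9 ≈ -93.111)
576 + U = 576 - 838/9 = 4346/9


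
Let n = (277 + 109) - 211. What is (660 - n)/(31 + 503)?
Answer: 485/534 ≈ 0.90824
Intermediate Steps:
n = 175 (n = 386 - 211 = 175)
(660 - n)/(31 + 503) = (660 - 1*175)/(31 + 503) = (660 - 175)/534 = (1/534)*485 = 485/534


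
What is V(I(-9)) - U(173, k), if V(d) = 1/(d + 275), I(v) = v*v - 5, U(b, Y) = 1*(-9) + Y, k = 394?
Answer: -135134/351 ≈ -385.00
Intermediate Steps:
U(b, Y) = -9 + Y
I(v) = -5 + v² (I(v) = v² - 5 = -5 + v²)
V(d) = 1/(275 + d)
V(I(-9)) - U(173, k) = 1/(275 + (-5 + (-9)²)) - (-9 + 394) = 1/(275 + (-5 + 81)) - 1*385 = 1/(275 + 76) - 385 = 1/351 - 385 = -135134/351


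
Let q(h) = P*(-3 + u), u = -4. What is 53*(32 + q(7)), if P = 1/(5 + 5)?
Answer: 16589/10 ≈ 1658.9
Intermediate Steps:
P = ⅒ (P = 1/10 = ⅒ ≈ 0.10000)
q(h) = -7/10 (q(h) = (-3 - 4)/10 = (⅒)*(-7) = -7/10)
53*(32 + q(7)) = 53*(32 - 7/10) = 53*(313/10) = 16589/10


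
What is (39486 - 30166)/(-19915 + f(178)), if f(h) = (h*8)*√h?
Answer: -185607800/35663097 - 13271680*√178/35663097 ≈ -10.169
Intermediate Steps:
f(h) = 8*h^(3/2) (f(h) = (8*h)*√h = 8*h^(3/2))
(39486 - 30166)/(-19915 + f(178)) = (39486 - 30166)/(-19915 + 8*178^(3/2)) = 9320/(-19915 + 8*(178*√178)) = 9320/(-19915 + 1424*√178)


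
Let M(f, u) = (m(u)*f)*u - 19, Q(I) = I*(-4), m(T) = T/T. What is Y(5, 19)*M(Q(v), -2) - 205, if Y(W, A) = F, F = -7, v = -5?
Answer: 208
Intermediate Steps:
Y(W, A) = -7
m(T) = 1
Q(I) = -4*I
M(f, u) = -19 + f*u (M(f, u) = (1*f)*u - 19 = f*u - 19 = -19 + f*u)
Y(5, 19)*M(Q(v), -2) - 205 = -7*(-19 - 4*(-5)*(-2)) - 205 = -7*(-19 + 20*(-2)) - 205 = -7*(-19 - 40) - 205 = -7*(-59) - 205 = 413 - 205 = 208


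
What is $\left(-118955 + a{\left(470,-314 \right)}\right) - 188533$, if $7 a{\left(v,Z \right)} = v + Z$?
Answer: $- \frac{2152260}{7} \approx -3.0747 \cdot 10^{5}$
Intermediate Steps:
$a{\left(v,Z \right)} = \frac{Z}{7} + \frac{v}{7}$ ($a{\left(v,Z \right)} = \frac{v + Z}{7} = \frac{Z + v}{7} = \frac{Z}{7} + \frac{v}{7}$)
$\left(-118955 + a{\left(470,-314 \right)}\right) - 188533 = \left(-118955 + \left(\frac{1}{7} \left(-314\right) + \frac{1}{7} \cdot 470\right)\right) - 188533 = \left(-118955 + \left(- \frac{314}{7} + \frac{470}{7}\right)\right) - 188533 = \left(-118955 + \frac{156}{7}\right) - 188533 = - \frac{832529}{7} - 188533 = - \frac{2152260}{7}$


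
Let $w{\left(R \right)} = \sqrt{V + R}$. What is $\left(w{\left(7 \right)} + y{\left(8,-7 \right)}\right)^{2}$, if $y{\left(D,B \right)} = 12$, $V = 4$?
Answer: $\left(12 + \sqrt{11}\right)^{2} \approx 234.6$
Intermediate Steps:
$w{\left(R \right)} = \sqrt{4 + R}$
$\left(w{\left(7 \right)} + y{\left(8,-7 \right)}\right)^{2} = \left(\sqrt{4 + 7} + 12\right)^{2} = \left(\sqrt{11} + 12\right)^{2} = \left(12 + \sqrt{11}\right)^{2}$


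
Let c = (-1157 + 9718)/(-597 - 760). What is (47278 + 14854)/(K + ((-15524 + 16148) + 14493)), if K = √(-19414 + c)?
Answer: 106213457959/25844416611 - 15533*I*√3973500907/25844416611 ≈ 4.1097 - 0.037886*I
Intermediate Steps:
c = -8561/1357 (c = 8561/(-1357) = 8561*(-1/1357) = -8561/1357 ≈ -6.3088)
K = 3*I*√3973500907/1357 (K = √(-19414 - 8561/1357) = √(-26353359/1357) = 3*I*√3973500907/1357 ≈ 139.36*I)
(47278 + 14854)/(K + ((-15524 + 16148) + 14493)) = (47278 + 14854)/(3*I*√3973500907/1357 + ((-15524 + 16148) + 14493)) = 62132/(3*I*√3973500907/1357 + (624 + 14493)) = 62132/(3*I*√3973500907/1357 + 15117) = 62132/(15117 + 3*I*√3973500907/1357)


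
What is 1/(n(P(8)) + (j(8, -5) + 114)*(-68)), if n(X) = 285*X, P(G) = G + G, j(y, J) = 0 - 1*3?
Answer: -1/2988 ≈ -0.00033467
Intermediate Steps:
j(y, J) = -3 (j(y, J) = 0 - 3 = -3)
P(G) = 2*G
1/(n(P(8)) + (j(8, -5) + 114)*(-68)) = 1/(285*(2*8) + (-3 + 114)*(-68)) = 1/(285*16 + 111*(-68)) = 1/(4560 - 7548) = 1/(-2988) = -1/2988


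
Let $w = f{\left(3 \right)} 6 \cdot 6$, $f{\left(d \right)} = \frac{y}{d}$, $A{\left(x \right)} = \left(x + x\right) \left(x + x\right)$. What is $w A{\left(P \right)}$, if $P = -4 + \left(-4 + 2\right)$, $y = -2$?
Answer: $-3456$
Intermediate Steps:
$P = -6$ ($P = -4 - 2 = -6$)
$A{\left(x \right)} = 4 x^{2}$ ($A{\left(x \right)} = 2 x 2 x = 4 x^{2}$)
$f{\left(d \right)} = - \frac{2}{d}$
$w = -24$ ($w = - \frac{2}{3} \cdot 6 \cdot 6 = \left(-2\right) \frac{1}{3} \cdot 6 \cdot 6 = \left(- \frac{2}{3}\right) 6 \cdot 6 = \left(-4\right) 6 = -24$)
$w A{\left(P \right)} = - 24 \cdot 4 \left(-6\right)^{2} = - 24 \cdot 4 \cdot 36 = \left(-24\right) 144 = -3456$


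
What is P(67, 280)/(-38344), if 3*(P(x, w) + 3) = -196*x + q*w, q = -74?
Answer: 11287/38344 ≈ 0.29436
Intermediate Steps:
P(x, w) = -3 - 196*x/3 - 74*w/3 (P(x, w) = -3 + (-196*x - 74*w)/3 = -3 + (-196*x/3 - 74*w/3) = -3 - 196*x/3 - 74*w/3)
P(67, 280)/(-38344) = (-3 - 196/3*67 - 74/3*280)/(-38344) = (-3 - 13132/3 - 20720/3)*(-1/38344) = -11287*(-1/38344) = 11287/38344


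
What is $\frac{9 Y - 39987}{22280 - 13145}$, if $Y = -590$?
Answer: $- \frac{719}{145} \approx -4.9586$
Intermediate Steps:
$\frac{9 Y - 39987}{22280 - 13145} = \frac{9 \left(-590\right) - 39987}{22280 - 13145} = \frac{-5310 - 39987}{9135} = \left(-45297\right) \frac{1}{9135} = - \frac{719}{145}$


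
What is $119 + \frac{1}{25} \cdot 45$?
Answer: $\frac{604}{5} \approx 120.8$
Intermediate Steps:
$119 + \frac{1}{25} \cdot 45 = 119 + \frac{9}{5} = \frac{604}{5}$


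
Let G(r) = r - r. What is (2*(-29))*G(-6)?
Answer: 0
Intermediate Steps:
G(r) = 0
(2*(-29))*G(-6) = (2*(-29))*0 = -58*0 = 0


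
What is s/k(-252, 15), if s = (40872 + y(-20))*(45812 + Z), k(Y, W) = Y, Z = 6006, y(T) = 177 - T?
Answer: -152008103/18 ≈ -8.4449e+6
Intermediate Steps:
s = 2128113442 (s = (40872 + (177 - 1*(-20)))*(45812 + 6006) = (40872 + (177 + 20))*51818 = (40872 + 197)*51818 = 41069*51818 = 2128113442)
s/k(-252, 15) = 2128113442/(-252) = 2128113442*(-1/252) = -152008103/18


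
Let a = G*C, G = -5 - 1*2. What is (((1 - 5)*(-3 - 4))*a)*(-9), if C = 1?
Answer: 1764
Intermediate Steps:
G = -7 (G = -5 - 2 = -7)
a = -7 (a = -7*1 = -7)
(((1 - 5)*(-3 - 4))*a)*(-9) = (((1 - 5)*(-3 - 4))*(-7))*(-9) = (-4*(-7)*(-7))*(-9) = (28*(-7))*(-9) = -196*(-9) = 1764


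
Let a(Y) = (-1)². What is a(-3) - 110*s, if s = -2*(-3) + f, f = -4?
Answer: -219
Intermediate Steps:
a(Y) = 1
s = 2 (s = -2*(-3) - 4 = 6 - 4 = 2)
a(-3) - 110*s = 1 - 110*2 = 1 - 220 = -219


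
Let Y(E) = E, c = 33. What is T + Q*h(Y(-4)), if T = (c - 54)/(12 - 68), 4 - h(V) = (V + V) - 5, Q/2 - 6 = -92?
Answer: -23389/8 ≈ -2923.6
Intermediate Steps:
Q = -172 (Q = 12 + 2*(-92) = 12 - 184 = -172)
h(V) = 9 - 2*V (h(V) = 4 - ((V + V) - 5) = 4 - (2*V - 5) = 4 - (-5 + 2*V) = 4 + (5 - 2*V) = 9 - 2*V)
T = 3/8 (T = (33 - 54)/(12 - 68) = -21/(-56) = -21*(-1/56) = 3/8 ≈ 0.37500)
T + Q*h(Y(-4)) = 3/8 - 172*(9 - 2*(-4)) = 3/8 - 172*(9 + 8) = 3/8 - 172*17 = 3/8 - 2924 = -23389/8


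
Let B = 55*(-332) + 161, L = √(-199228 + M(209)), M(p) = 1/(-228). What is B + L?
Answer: -18099 + I*√2589167145/114 ≈ -18099.0 + 446.35*I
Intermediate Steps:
M(p) = -1/228
L = I*√2589167145/114 (L = √(-199228 - 1/228) = √(-45423985/228) = I*√2589167145/114 ≈ 446.35*I)
B = -18099 (B = -18260 + 161 = -18099)
B + L = -18099 + I*√2589167145/114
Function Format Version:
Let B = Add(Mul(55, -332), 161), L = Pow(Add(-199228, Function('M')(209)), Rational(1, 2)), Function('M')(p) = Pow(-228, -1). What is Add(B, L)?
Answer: Add(-18099, Mul(Rational(1, 114), I, Pow(2589167145, Rational(1, 2)))) ≈ Add(-18099., Mul(446.35, I))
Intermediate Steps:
Function('M')(p) = Rational(-1, 228)
L = Mul(Rational(1, 114), I, Pow(2589167145, Rational(1, 2))) (L = Pow(Add(-199228, Rational(-1, 228)), Rational(1, 2)) = Pow(Rational(-45423985, 228), Rational(1, 2)) = Mul(Rational(1, 114), I, Pow(2589167145, Rational(1, 2))) ≈ Mul(446.35, I))
B = -18099 (B = Add(-18260, 161) = -18099)
Add(B, L) = Add(-18099, Mul(Rational(1, 114), I, Pow(2589167145, Rational(1, 2))))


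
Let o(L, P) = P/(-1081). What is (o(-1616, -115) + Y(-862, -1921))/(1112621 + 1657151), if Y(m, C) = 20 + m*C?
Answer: 77828339/130179284 ≈ 0.59785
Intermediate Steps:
o(L, P) = -P/1081 (o(L, P) = P*(-1/1081) = -P/1081)
Y(m, C) = 20 + C*m
(o(-1616, -115) + Y(-862, -1921))/(1112621 + 1657151) = (-1/1081*(-115) + (20 - 1921*(-862)))/(1112621 + 1657151) = (5/47 + (20 + 1655902))/2769772 = (5/47 + 1655922)*(1/2769772) = (77828339/47)*(1/2769772) = 77828339/130179284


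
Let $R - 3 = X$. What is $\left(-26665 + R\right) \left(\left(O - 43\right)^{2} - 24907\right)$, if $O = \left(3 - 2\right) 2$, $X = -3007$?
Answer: $689092194$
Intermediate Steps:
$O = 2$ ($O = 1 \cdot 2 = 2$)
$R = -3004$ ($R = 3 - 3007 = -3004$)
$\left(-26665 + R\right) \left(\left(O - 43\right)^{2} - 24907\right) = \left(-26665 - 3004\right) \left(\left(2 - 43\right)^{2} - 24907\right) = - 29669 \left(\left(-41\right)^{2} - 24907\right) = - 29669 \left(1681 - 24907\right) = \left(-29669\right) \left(-23226\right) = 689092194$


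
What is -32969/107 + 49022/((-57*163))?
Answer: -311560333/994137 ≈ -313.40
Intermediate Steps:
-32969/107 + 49022/((-57*163)) = -32969*1/107 + 49022/(-9291) = -32969/107 + 49022*(-1/9291) = -32969/107 - 49022/9291 = -311560333/994137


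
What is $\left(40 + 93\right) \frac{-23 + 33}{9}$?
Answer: $\frac{1330}{9} \approx 147.78$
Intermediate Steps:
$\left(40 + 93\right) \frac{-23 + 33}{9} = 133 \cdot 10 \cdot \frac{1}{9} = 133 \cdot \frac{10}{9} = \frac{1330}{9}$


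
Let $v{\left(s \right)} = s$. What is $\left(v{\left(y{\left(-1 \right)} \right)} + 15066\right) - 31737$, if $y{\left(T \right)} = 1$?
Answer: $-16670$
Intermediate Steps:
$\left(v{\left(y{\left(-1 \right)} \right)} + 15066\right) - 31737 = \left(1 + 15066\right) - 31737 = 15067 - 31737 = -16670$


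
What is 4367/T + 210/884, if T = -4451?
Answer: -1462859/1967342 ≈ -0.74357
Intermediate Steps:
4367/T + 210/884 = 4367/(-4451) + 210/884 = 4367*(-1/4451) + 210*(1/884) = -4367/4451 + 105/442 = -1462859/1967342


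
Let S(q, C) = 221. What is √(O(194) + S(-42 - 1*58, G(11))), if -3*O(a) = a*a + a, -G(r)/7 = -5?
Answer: I*√12389 ≈ 111.31*I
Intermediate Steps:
G(r) = 35 (G(r) = -7*(-5) = 35)
O(a) = -a/3 - a²/3 (O(a) = -(a*a + a)/3 = -(a² + a)/3 = -(a + a²)/3 = -a/3 - a²/3)
√(O(194) + S(-42 - 1*58, G(11))) = √(-⅓*194*(1 + 194) + 221) = √(-⅓*194*195 + 221) = √(-12610 + 221) = √(-12389) = I*√12389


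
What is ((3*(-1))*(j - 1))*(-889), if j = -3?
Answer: -10668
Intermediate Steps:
((3*(-1))*(j - 1))*(-889) = ((3*(-1))*(-3 - 1))*(-889) = -3*(-4)*(-889) = 12*(-889) = -10668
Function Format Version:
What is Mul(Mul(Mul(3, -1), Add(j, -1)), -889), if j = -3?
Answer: -10668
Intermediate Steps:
Mul(Mul(Mul(3, -1), Add(j, -1)), -889) = Mul(Mul(Mul(3, -1), Add(-3, -1)), -889) = Mul(Mul(-3, -4), -889) = Mul(12, -889) = -10668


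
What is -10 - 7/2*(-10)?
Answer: 25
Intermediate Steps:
-10 - 7/2*(-10) = -10 + 35 = 25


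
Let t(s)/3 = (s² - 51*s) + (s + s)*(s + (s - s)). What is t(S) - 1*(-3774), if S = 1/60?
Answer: 1508581/400 ≈ 3771.5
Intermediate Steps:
S = 1/60 ≈ 0.016667
t(s) = -153*s + 9*s² (t(s) = 3*((s² - 51*s) + (s + s)*(s + (s - s))) = 3*((s² - 51*s) + (2*s)*(s + 0)) = 3*((s² - 51*s) + (2*s)*s) = 3*((s² - 51*s) + 2*s²) = 3*(-51*s + 3*s²) = -153*s + 9*s²)
t(S) - 1*(-3774) = 9*(1/60)*(-17 + 1/60) - 1*(-3774) = 9*(1/60)*(-1019/60) + 3774 = -1019/400 + 3774 = 1508581/400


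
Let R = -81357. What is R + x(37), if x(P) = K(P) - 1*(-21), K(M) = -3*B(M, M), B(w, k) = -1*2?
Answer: -81330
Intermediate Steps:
B(w, k) = -2
K(M) = 6 (K(M) = -3*(-2) = 6)
x(P) = 27 (x(P) = 6 - 1*(-21) = 6 + 21 = 27)
R + x(37) = -81357 + 27 = -81330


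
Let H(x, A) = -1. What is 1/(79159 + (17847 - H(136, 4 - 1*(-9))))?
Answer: 1/97007 ≈ 1.0309e-5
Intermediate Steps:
1/(79159 + (17847 - H(136, 4 - 1*(-9)))) = 1/(79159 + (17847 - 1*(-1))) = 1/(79159 + (17847 + 1)) = 1/(79159 + 17848) = 1/97007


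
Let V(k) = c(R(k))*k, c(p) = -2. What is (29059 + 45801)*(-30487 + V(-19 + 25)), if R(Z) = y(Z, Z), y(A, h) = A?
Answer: -2283155140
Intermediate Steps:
R(Z) = Z
V(k) = -2*k
(29059 + 45801)*(-30487 + V(-19 + 25)) = (29059 + 45801)*(-30487 - 2*(-19 + 25)) = 74860*(-30487 - 2*6) = 74860*(-30487 - 12) = 74860*(-30499) = -2283155140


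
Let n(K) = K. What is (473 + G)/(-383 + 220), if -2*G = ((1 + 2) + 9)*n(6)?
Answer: -437/163 ≈ -2.6810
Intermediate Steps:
G = -36 (G = -((1 + 2) + 9)*6/2 = -(3 + 9)*6/2 = -6*6 = -1/2*72 = -36)
(473 + G)/(-383 + 220) = (473 - 36)/(-383 + 220) = 437/(-163) = 437*(-1/163) = -437/163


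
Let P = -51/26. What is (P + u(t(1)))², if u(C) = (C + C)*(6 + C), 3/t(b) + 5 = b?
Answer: 1046529/10816 ≈ 96.757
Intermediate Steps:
t(b) = 3/(-5 + b)
P = -51/26 (P = -51*1/26 = -51/26 ≈ -1.9615)
u(C) = 2*C*(6 + C) (u(C) = (2*C)*(6 + C) = 2*C*(6 + C))
(P + u(t(1)))² = (-51/26 + 2*(3/(-5 + 1))*(6 + 3/(-5 + 1)))² = (-51/26 + 2*(3/(-4))*(6 + 3/(-4)))² = (-51/26 + 2*(3*(-¼))*(6 + 3*(-¼)))² = (-51/26 + 2*(-¾)*(6 - ¾))² = (-51/26 + 2*(-¾)*(21/4))² = (-51/26 - 63/8)² = (-1023/104)² = 1046529/10816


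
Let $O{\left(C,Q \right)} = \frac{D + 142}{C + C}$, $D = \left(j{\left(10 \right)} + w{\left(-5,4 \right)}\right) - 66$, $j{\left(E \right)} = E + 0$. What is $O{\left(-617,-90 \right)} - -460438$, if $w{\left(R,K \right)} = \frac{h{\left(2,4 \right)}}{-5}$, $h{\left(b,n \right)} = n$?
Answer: $\frac{1420451017}{3085} \approx 4.6044 \cdot 10^{5}$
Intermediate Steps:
$j{\left(E \right)} = E$
$w{\left(R,K \right)} = - \frac{4}{5}$ ($w{\left(R,K \right)} = \frac{4}{-5} = 4 \left(- \frac{1}{5}\right) = - \frac{4}{5}$)
$D = - \frac{284}{5}$ ($D = \left(10 - \frac{4}{5}\right) - 66 = \frac{46}{5} - 66 = - \frac{284}{5} \approx -56.8$)
$O{\left(C,Q \right)} = \frac{213}{5 C}$ ($O{\left(C,Q \right)} = \frac{- \frac{284}{5} + 142}{C + C} = \frac{426}{5 \cdot 2 C} = \frac{426 \frac{1}{2 C}}{5} = \frac{213}{5 C}$)
$O{\left(-617,-90 \right)} - -460438 = \frac{213}{5 \left(-617\right)} - -460438 = \frac{213}{5} \left(- \frac{1}{617}\right) + 460438 = - \frac{213}{3085} + 460438 = \frac{1420451017}{3085}$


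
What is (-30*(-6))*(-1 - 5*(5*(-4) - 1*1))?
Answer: 18720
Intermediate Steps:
(-30*(-6))*(-1 - 5*(5*(-4) - 1*1)) = 180*(-1 - 5*(-20 - 1)) = 180*(-1 - 5*(-21)) = 180*(-1 + 105) = 180*104 = 18720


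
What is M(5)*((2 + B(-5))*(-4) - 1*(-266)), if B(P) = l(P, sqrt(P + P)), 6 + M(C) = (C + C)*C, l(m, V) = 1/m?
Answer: 56936/5 ≈ 11387.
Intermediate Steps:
M(C) = -6 + 2*C**2 (M(C) = -6 + (C + C)*C = -6 + (2*C)*C = -6 + 2*C**2)
B(P) = 1/P
M(5)*((2 + B(-5))*(-4) - 1*(-266)) = (-6 + 2*5**2)*((2 + 1/(-5))*(-4) - 1*(-266)) = (-6 + 2*25)*((2 - 1/5)*(-4) + 266) = (-6 + 50)*((9/5)*(-4) + 266) = 44*(-36/5 + 266) = 44*(1294/5) = 56936/5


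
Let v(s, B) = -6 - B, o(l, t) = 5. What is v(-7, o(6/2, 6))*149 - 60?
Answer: -1699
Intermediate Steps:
v(-7, o(6/2, 6))*149 - 60 = (-6 - 1*5)*149 - 60 = (-6 - 5)*149 - 60 = -11*149 - 60 = -1639 - 60 = -1699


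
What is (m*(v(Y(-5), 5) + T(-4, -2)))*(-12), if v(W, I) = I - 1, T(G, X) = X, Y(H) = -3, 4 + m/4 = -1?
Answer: 480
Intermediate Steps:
m = -20 (m = -16 + 4*(-1) = -16 - 4 = -20)
v(W, I) = -1 + I
(m*(v(Y(-5), 5) + T(-4, -2)))*(-12) = -20*((-1 + 5) - 2)*(-12) = -20*(4 - 2)*(-12) = -20*2*(-12) = -40*(-12) = 480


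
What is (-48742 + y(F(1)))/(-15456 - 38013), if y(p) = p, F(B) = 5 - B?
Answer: 16246/17823 ≈ 0.91152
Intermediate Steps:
(-48742 + y(F(1)))/(-15456 - 38013) = (-48742 + (5 - 1*1))/(-15456 - 38013) = (-48742 + (5 - 1))/(-53469) = (-48742 + 4)*(-1/53469) = -48738*(-1/53469) = 16246/17823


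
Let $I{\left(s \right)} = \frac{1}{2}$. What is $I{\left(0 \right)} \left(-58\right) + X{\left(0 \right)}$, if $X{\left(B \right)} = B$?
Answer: $-29$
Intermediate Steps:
$I{\left(s \right)} = \frac{1}{2}$
$I{\left(0 \right)} \left(-58\right) + X{\left(0 \right)} = \frac{1}{2} \left(-58\right) + 0 = -29 + 0 = -29$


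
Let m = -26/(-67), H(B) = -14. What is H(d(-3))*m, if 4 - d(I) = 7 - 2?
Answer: -364/67 ≈ -5.4328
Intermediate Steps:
d(I) = -1 (d(I) = 4 - (7 - 2) = 4 - 1*5 = 4 - 5 = -1)
m = 26/67 (m = -26*(-1/67) = 26/67 ≈ 0.38806)
H(d(-3))*m = -14*26/67 = -364/67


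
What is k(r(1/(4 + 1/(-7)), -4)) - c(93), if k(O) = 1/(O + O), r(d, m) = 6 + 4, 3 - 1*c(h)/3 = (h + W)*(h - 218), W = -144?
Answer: 382321/20 ≈ 19116.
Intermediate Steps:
c(h) = 9 - 3*(-218 + h)*(-144 + h) (c(h) = 9 - 3*(h - 144)*(h - 218) = 9 - 3*(-144 + h)*(-218 + h) = 9 - 3*(-218 + h)*(-144 + h))
r(d, m) = 10
k(O) = 1/(2*O)
k(r(1/(4 + 1/(-7)), -4)) - c(93) = (½)/10 - (-94167 - 3*93² + 1086*93) = (½)*(⅒) - (-94167 - 3*8649 + 100998) = 1/20 - (-94167 - 25947 + 100998) = 1/20 - 1*(-19116) = 1/20 + 19116 = 382321/20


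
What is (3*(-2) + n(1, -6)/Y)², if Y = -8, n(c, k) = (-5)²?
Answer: 5329/64 ≈ 83.266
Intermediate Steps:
n(c, k) = 25
(3*(-2) + n(1, -6)/Y)² = (3*(-2) + 25/(-8))² = (-6 + 25*(-⅛))² = (-6 - 25/8)² = (-73/8)² = 5329/64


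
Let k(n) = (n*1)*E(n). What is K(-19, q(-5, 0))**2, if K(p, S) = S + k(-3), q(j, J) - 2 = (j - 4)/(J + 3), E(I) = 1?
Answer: 16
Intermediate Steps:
k(n) = n (k(n) = (n*1)*1 = n*1 = n)
q(j, J) = 2 + (-4 + j)/(3 + J) (q(j, J) = 2 + (j - 4)/(J + 3) = 2 + (-4 + j)/(3 + J))
K(p, S) = -3 + S (K(p, S) = S - 3 = -3 + S)
K(-19, q(-5, 0))**2 = (-3 + (2 - 5 + 2*0)/(3 + 0))**2 = (-3 + (2 - 5 + 0)/3)**2 = (-3 + (1/3)*(-3))**2 = (-3 - 1)**2 = (-4)**2 = 16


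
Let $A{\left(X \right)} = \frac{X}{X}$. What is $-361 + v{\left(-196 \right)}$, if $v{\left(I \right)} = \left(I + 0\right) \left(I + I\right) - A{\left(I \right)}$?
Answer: $76470$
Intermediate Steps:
$A{\left(X \right)} = 1$
$v{\left(I \right)} = -1 + 2 I^{2}$ ($v{\left(I \right)} = \left(I + 0\right) \left(I + I\right) - 1 = I 2 I - 1 = 2 I^{2} - 1 = -1 + 2 I^{2}$)
$-361 + v{\left(-196 \right)} = -361 - \left(1 - 2 \left(-196\right)^{2}\right) = -361 + \left(-1 + 2 \cdot 38416\right) = -361 + \left(-1 + 76832\right) = -361 + 76831 = 76470$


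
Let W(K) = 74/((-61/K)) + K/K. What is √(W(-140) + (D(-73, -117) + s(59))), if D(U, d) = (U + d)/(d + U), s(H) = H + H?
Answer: 4*√67405/61 ≈ 17.025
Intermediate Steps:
s(H) = 2*H
D(U, d) = 1 (D(U, d) = (U + d)/(U + d) = 1)
W(K) = 1 - 74*K/61 (W(K) = 74*(-K/61) + 1 = -74*K/61 + 1 = 1 - 74*K/61)
√(W(-140) + (D(-73, -117) + s(59))) = √((1 - 74/61*(-140)) + (1 + 2*59)) = √((1 + 10360/61) + (1 + 118)) = √(10421/61 + 119) = √(17680/61) = 4*√67405/61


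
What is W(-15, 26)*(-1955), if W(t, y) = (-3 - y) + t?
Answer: 86020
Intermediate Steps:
W(t, y) = -3 + t - y
W(-15, 26)*(-1955) = (-3 - 15 - 1*26)*(-1955) = (-3 - 15 - 26)*(-1955) = -44*(-1955) = 86020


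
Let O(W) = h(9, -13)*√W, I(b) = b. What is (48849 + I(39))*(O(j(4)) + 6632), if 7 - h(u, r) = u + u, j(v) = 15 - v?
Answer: 324225216 - 537768*√11 ≈ 3.2244e+8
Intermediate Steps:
h(u, r) = 7 - 2*u (h(u, r) = 7 - (u + u) = 7 - 2*u)
O(W) = -11*√W (O(W) = (7 - 2*9)*√W = (7 - 18)*√W = -11*√W)
(48849 + I(39))*(O(j(4)) + 6632) = (48849 + 39)*(-11*√(15 - 1*4) + 6632) = 48888*(-11*√(15 - 4) + 6632) = 48888*(-11*√11 + 6632) = 48888*(6632 - 11*√11) = 324225216 - 537768*√11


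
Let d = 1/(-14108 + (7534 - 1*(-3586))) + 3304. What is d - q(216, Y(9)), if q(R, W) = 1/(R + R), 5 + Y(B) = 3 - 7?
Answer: 118468129/35856 ≈ 3304.0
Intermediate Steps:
Y(B) = -9 (Y(B) = -5 + (3 - 7) = -5 - 4 = -9)
q(R, W) = 1/(2*R)
d = 9872351/2988 (d = 1/(-14108 + (7534 + 3586)) + 3304 = 1/(-14108 + 11120) + 3304 = 1/(-2988) + 3304 = -1/2988 + 3304 = 9872351/2988 ≈ 3304.0)
d - q(216, Y(9)) = 9872351/2988 - 1/(2*216) = 9872351/2988 - 1*1/432 = 9872351/2988 - 1/432 = 118468129/35856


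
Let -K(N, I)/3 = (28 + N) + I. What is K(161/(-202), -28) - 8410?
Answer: -1698337/202 ≈ -8407.6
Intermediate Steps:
K(N, I) = -84 - 3*I - 3*N (K(N, I) = -3*((28 + N) + I) = -3*(28 + I + N) = -84 - 3*I - 3*N)
K(161/(-202), -28) - 8410 = (-84 - 3*(-28) - 483/(-202)) - 8410 = (-84 + 84 - 483*(-1)/202) - 8410 = (-84 + 84 - 3*(-161/202)) - 8410 = (-84 + 84 + 483/202) - 8410 = 483/202 - 8410 = -1698337/202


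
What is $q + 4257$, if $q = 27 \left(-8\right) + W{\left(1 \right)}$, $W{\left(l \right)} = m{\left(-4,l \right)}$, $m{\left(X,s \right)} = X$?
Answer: $4037$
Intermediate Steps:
$W{\left(l \right)} = -4$
$q = -220$ ($q = 27 \left(-8\right) - 4 = -216 - 4 = -220$)
$q + 4257 = -220 + 4257 = 4037$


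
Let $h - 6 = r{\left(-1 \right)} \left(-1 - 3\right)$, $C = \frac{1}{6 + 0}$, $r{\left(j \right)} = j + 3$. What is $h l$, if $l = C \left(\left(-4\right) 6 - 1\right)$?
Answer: $\frac{25}{3} \approx 8.3333$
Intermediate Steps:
$r{\left(j \right)} = 3 + j$
$C = \frac{1}{6} \approx 0.16667$
$h = -2$ ($h = 6 + \left(3 - 1\right) \left(-1 - 3\right) = 6 + 2 \left(-4\right) = 6 - 8 = -2$)
$l = - \frac{25}{6}$ ($l = \frac{\left(-4\right) 6 - 1}{6} = \frac{-24 - 1}{6} = \frac{1}{6} \left(-25\right) = - \frac{25}{6} \approx -4.1667$)
$h l = \left(-2\right) \left(- \frac{25}{6}\right) = \frac{25}{3}$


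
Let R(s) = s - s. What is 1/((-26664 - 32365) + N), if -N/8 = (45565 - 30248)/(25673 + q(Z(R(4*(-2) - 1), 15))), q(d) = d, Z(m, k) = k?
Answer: -3211/189557436 ≈ -1.6939e-5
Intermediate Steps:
R(s) = 0
N = -15317/3211 (N = -8*(45565 - 30248)/(25673 + 15) = -122536/25688 = -8*15317/25688 = -15317/3211 ≈ -4.7702)
1/((-26664 - 32365) + N) = 1/((-26664 - 32365) - 15317/3211) = 1/(-59029 - 15317/3211) = 1/(-189557436/3211) = -3211/189557436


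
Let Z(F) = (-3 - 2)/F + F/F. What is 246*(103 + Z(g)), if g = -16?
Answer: 205287/8 ≈ 25661.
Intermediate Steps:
Z(F) = 1 - 5/F (Z(F) = -5/F + 1 = 1 - 5/F)
246*(103 + Z(g)) = 246*(103 + (-5 - 16)/(-16)) = 246*(103 - 1/16*(-21)) = 246*(103 + 21/16) = 246*(1669/16) = 205287/8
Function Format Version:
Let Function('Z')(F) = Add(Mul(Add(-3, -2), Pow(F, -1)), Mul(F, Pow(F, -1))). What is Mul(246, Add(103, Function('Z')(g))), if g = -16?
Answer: Rational(205287, 8) ≈ 25661.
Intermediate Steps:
Function('Z')(F) = Add(1, Mul(-5, Pow(F, -1))) (Function('Z')(F) = Add(Mul(-5, Pow(F, -1)), 1) = Add(1, Mul(-5, Pow(F, -1))))
Mul(246, Add(103, Function('Z')(g))) = Mul(246, Add(103, Mul(Pow(-16, -1), Add(-5, -16)))) = Mul(246, Add(103, Mul(Rational(-1, 16), -21))) = Mul(246, Add(103, Rational(21, 16))) = Mul(246, Rational(1669, 16)) = Rational(205287, 8)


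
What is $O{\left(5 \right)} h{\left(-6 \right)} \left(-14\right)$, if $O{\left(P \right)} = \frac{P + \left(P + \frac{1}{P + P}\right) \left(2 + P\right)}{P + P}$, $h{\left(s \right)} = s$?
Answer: $\frac{8547}{25} \approx 341.88$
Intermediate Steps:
$O{\left(P \right)} = \frac{P + \left(2 + P\right) \left(P + \frac{1}{2 P}\right)}{2 P}$ ($O{\left(P \right)} = \frac{P + \left(P + \frac{1}{2 P}\right) \left(2 + P\right)}{2 P} = \left(P + \left(P + \frac{1}{2 P}\right) \left(2 + P\right)\right) \frac{1}{2 P} = \left(P + \left(2 + P\right) \left(P + \frac{1}{2 P}\right)\right) \frac{1}{2 P} = \frac{P + \left(2 + P\right) \left(P + \frac{1}{2 P}\right)}{2 P}$)
$O{\left(5 \right)} h{\left(-6 \right)} \left(-14\right) = \frac{2 + 5 + 2 \cdot 5^{2} \left(3 + 5\right)}{4 \cdot 25} \left(-6\right) \left(-14\right) = \frac{1}{4} \cdot \frac{1}{25} \left(2 + 5 + 2 \cdot 25 \cdot 8\right) \left(-6\right) \left(-14\right) = \frac{1}{4} \cdot \frac{1}{25} \left(2 + 5 + 400\right) \left(-6\right) \left(-14\right) = \frac{1}{4} \cdot \frac{1}{25} \cdot 407 \left(-6\right) \left(-14\right) = \frac{407}{100} \left(-6\right) \left(-14\right) = \left(- \frac{1221}{50}\right) \left(-14\right) = \frac{8547}{25}$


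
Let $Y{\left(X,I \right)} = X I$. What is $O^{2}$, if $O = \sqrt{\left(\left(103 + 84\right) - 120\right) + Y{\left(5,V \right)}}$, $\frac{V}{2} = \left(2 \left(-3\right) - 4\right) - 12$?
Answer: $-153$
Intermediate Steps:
$V = -44$ ($V = 2 \left(\left(2 \left(-3\right) - 4\right) - 12\right) = 2 \left(\left(-6 - 4\right) - 12\right) = 2 \left(-10 - 12\right) = 2 \left(-22\right) = -44$)
$Y{\left(X,I \right)} = I X$
$O = 3 i \sqrt{17}$ ($O = \sqrt{\left(\left(103 + 84\right) - 120\right) - 220} = \sqrt{\left(187 - 120\right) - 220} = \sqrt{67 - 220} = \sqrt{-153} = 3 i \sqrt{17} \approx 12.369 i$)
$O^{2} = \left(3 i \sqrt{17}\right)^{2} = -153$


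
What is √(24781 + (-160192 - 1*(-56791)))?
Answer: 2*I*√19655 ≈ 280.39*I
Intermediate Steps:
√(24781 + (-160192 - 1*(-56791))) = √(24781 + (-160192 + 56791)) = √(24781 - 103401) = √(-78620) = 2*I*√19655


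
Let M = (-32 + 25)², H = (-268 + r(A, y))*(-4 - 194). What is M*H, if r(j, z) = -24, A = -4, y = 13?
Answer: 2832984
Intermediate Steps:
H = 57816 (H = (-268 - 24)*(-4 - 194) = -292*(-198) = 57816)
M = 49 (M = (-7)² = 49)
M*H = 49*57816 = 2832984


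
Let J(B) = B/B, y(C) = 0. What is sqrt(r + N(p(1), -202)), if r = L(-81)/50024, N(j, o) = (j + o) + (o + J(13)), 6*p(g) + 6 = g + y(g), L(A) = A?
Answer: 19*I*sqrt(37269138)/5772 ≈ 20.096*I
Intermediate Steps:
J(B) = 1
p(g) = -1 + g/6 (p(g) = -1 + (g + 0)/6 = -1 + g/6)
N(j, o) = 1 + j + 2*o (N(j, o) = (j + o) + (o + 1) = (j + o) + (1 + o) = 1 + j + 2*o)
r = -81/50024 ≈ -0.0016192
sqrt(r + N(p(1), -202)) = sqrt(-81/50024 + (1 + (-1 + (1/6)*1) + 2*(-202))) = sqrt(-81/50024 + (1 + (-1 + 1/6) - 404)) = sqrt(-81/50024 + (1 - 5/6 - 404)) = sqrt(-81/50024 - 2423/6) = sqrt(-60604319/150072) = 19*I*sqrt(37269138)/5772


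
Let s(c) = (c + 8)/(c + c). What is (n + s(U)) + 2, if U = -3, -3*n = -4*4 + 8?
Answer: 23/6 ≈ 3.8333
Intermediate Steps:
n = 8/3 (n = -(-4*4 + 8)/3 = -(-16 + 8)/3 = -⅓*(-8) = 8/3 ≈ 2.6667)
s(c) = (8 + c)/(2*c) (s(c) = (8 + c)/((2*c)) = (8 + c)*(1/(2*c)) = (8 + c)/(2*c))
(n + s(U)) + 2 = (8/3 + (½)*(8 - 3)/(-3)) + 2 = (8/3 + (½)*(-⅓)*5) + 2 = (8/3 - ⅚) + 2 = 11/6 + 2 = 23/6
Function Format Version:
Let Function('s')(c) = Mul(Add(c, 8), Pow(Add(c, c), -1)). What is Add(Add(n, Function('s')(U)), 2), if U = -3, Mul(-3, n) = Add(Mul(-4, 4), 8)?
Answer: Rational(23, 6) ≈ 3.8333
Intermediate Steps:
n = Rational(8, 3) (n = Mul(Rational(-1, 3), Add(Mul(-4, 4), 8)) = Mul(Rational(-1, 3), Add(-16, 8)) = Mul(Rational(-1, 3), -8) = Rational(8, 3) ≈ 2.6667)
Function('s')(c) = Mul(Rational(1, 2), Pow(c, -1), Add(8, c)) (Function('s')(c) = Mul(Add(8, c), Pow(Mul(2, c), -1)) = Mul(Add(8, c), Mul(Rational(1, 2), Pow(c, -1))) = Mul(Rational(1, 2), Pow(c, -1), Add(8, c)))
Add(Add(n, Function('s')(U)), 2) = Add(Add(Rational(8, 3), Mul(Rational(1, 2), Pow(-3, -1), Add(8, -3))), 2) = Add(Add(Rational(8, 3), Mul(Rational(1, 2), Rational(-1, 3), 5)), 2) = Add(Add(Rational(8, 3), Rational(-5, 6)), 2) = Add(Rational(11, 6), 2) = Rational(23, 6)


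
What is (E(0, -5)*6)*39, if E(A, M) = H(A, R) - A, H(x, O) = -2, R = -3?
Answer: -468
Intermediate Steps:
E(A, M) = -2 - A
(E(0, -5)*6)*39 = ((-2 - 1*0)*6)*39 = ((-2 + 0)*6)*39 = -2*6*39 = -12*39 = -468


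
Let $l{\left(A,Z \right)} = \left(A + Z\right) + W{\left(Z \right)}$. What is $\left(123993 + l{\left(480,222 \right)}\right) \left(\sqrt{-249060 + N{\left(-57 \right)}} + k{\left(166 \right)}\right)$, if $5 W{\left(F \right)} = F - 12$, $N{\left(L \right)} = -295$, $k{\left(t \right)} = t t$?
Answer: $3437252772 + 124737 i \sqrt{249355} \approx 3.4373 \cdot 10^{9} + 6.2288 \cdot 10^{7} i$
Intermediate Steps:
$k{\left(t \right)} = t^{2}$
$W{\left(F \right)} = - \frac{12}{5} + \frac{F}{5}$ ($W{\left(F \right)} = \frac{F - 12}{5} = \frac{-12 + F}{5} = - \frac{12}{5} + \frac{F}{5}$)
$l{\left(A,Z \right)} = - \frac{12}{5} + A + \frac{6 Z}{5}$ ($l{\left(A,Z \right)} = \left(A + Z\right) + \left(- \frac{12}{5} + \frac{Z}{5}\right) = - \frac{12}{5} + A + \frac{6 Z}{5}$)
$\left(123993 + l{\left(480,222 \right)}\right) \left(\sqrt{-249060 + N{\left(-57 \right)}} + k{\left(166 \right)}\right) = \left(123993 + \left(- \frac{12}{5} + 480 + \frac{6}{5} \cdot 222\right)\right) \left(\sqrt{-249060 - 295} + 166^{2}\right) = \left(123993 + \left(- \frac{12}{5} + 480 + \frac{1332}{5}\right)\right) \left(\sqrt{-249355} + 27556\right) = \left(123993 + 744\right) \left(i \sqrt{249355} + 27556\right) = 124737 \left(27556 + i \sqrt{249355}\right) = 3437252772 + 124737 i \sqrt{249355}$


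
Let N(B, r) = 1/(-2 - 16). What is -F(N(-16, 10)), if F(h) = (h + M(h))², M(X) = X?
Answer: -1/81 ≈ -0.012346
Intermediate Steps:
N(B, r) = -1/18 (N(B, r) = 1/(-18) = -1/18)
F(h) = 4*h² (F(h) = (h + h)² = (2*h)² = 4*h²)
-F(N(-16, 10)) = -4*(-1/18)² = -4/324 = -1*1/81 = -1/81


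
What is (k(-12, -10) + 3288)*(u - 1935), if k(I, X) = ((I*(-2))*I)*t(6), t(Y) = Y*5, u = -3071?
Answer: 26792112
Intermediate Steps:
t(Y) = 5*Y
k(I, X) = -60*I**2 (k(I, X) = ((I*(-2))*I)*(5*6) = ((-2*I)*I)*30 = -2*I**2*30 = -60*I**2)
(k(-12, -10) + 3288)*(u - 1935) = (-60*(-12)**2 + 3288)*(-3071 - 1935) = (-60*144 + 3288)*(-5006) = (-8640 + 3288)*(-5006) = -5352*(-5006) = 26792112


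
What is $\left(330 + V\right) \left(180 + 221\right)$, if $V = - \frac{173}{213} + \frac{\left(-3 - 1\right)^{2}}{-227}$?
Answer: $\frac{6381173551}{48351} \approx 1.3198 \cdot 10^{5}$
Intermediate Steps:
$V = - \frac{42679}{48351}$ ($V = \left(-173\right) \frac{1}{213} + \left(-4\right)^{2} \left(- \frac{1}{227}\right) = - \frac{173}{213} + 16 \left(- \frac{1}{227}\right) = - \frac{173}{213} - \frac{16}{227} = - \frac{42679}{48351} \approx -0.88269$)
$\left(330 + V\right) \left(180 + 221\right) = \left(330 - \frac{42679}{48351}\right) \left(180 + 221\right) = \frac{15913151}{48351} \cdot 401 = \frac{6381173551}{48351}$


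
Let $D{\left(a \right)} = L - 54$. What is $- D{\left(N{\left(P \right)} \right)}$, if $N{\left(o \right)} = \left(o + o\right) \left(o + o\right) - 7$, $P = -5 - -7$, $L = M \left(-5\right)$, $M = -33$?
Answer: $-111$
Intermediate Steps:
$L = 165$ ($L = \left(-33\right) \left(-5\right) = 165$)
$P = 2$ ($P = -5 + 7 = 2$)
$N{\left(o \right)} = -7 + 4 o^{2}$ ($N{\left(o \right)} = 2 o 2 o - 7 = 4 o^{2} - 7 = -7 + 4 o^{2}$)
$D{\left(a \right)} = 111$ ($D{\left(a \right)} = 165 - 54 = 111$)
$- D{\left(N{\left(P \right)} \right)} = \left(-1\right) 111 = -111$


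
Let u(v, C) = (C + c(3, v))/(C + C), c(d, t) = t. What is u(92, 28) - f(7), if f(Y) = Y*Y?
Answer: -328/7 ≈ -46.857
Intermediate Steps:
f(Y) = Y²
u(v, C) = (C + v)/(2*C) (u(v, C) = (C + v)/(C + C) = (C + v)/((2*C)) = (C + v)*(1/(2*C)) = (C + v)/(2*C))
u(92, 28) - f(7) = (½)*(28 + 92)/28 - 1*7² = (½)*(1/28)*120 - 1*49 = 15/7 - 49 = -328/7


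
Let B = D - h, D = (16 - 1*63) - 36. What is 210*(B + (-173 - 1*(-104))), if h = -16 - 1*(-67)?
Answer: -42630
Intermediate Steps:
D = -83 (D = (16 - 63) - 36 = -47 - 36 = -83)
h = 51 (h = -16 + 67 = 51)
B = -134 (B = -83 - 1*51 = -83 - 51 = -134)
210*(B + (-173 - 1*(-104))) = 210*(-134 + (-173 - 1*(-104))) = 210*(-134 + (-173 + 104)) = 210*(-134 - 69) = 210*(-203) = -42630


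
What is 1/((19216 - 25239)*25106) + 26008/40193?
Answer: 3932759055311/6077721713534 ≈ 0.64708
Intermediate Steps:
1/((19216 - 25239)*25106) + 26008/40193 = (1/25106)/(-6023) + 26008*(1/40193) = -1/6023*1/25106 + 26008/40193 = -1/151213438 + 26008/40193 = 3932759055311/6077721713534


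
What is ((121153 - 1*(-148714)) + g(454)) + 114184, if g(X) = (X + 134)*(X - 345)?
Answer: 448143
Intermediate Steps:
g(X) = (-345 + X)*(134 + X) (g(X) = (134 + X)*(-345 + X) = (-345 + X)*(134 + X))
((121153 - 1*(-148714)) + g(454)) + 114184 = ((121153 - 1*(-148714)) + (-46230 + 454**2 - 211*454)) + 114184 = ((121153 + 148714) + (-46230 + 206116 - 95794)) + 114184 = (269867 + 64092) + 114184 = 333959 + 114184 = 448143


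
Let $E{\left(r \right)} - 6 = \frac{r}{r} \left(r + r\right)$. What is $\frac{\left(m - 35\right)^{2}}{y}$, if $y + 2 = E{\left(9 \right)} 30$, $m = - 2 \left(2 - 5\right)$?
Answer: $\frac{841}{718} \approx 1.1713$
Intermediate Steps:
$m = 6$ ($m = \left(-2\right) \left(-3\right) = 6$)
$E{\left(r \right)} = 6 + 2 r$ ($E{\left(r \right)} = 6 + \frac{r}{r} \left(r + r\right) = 6 + 1 \cdot 2 r = 6 + 2 r$)
$y = 718$ ($y = -2 + \left(6 + 2 \cdot 9\right) 30 = -2 + \left(6 + 18\right) 30 = -2 + 24 \cdot 30 = -2 + 720 = 718$)
$\frac{\left(m - 35\right)^{2}}{y} = \frac{\left(6 - 35\right)^{2}}{718} = \left(-29\right)^{2} \cdot \frac{1}{718} = 841 \cdot \frac{1}{718} = \frac{841}{718}$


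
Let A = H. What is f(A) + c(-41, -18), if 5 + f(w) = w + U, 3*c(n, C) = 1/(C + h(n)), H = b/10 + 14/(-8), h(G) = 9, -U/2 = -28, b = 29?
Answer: 28141/540 ≈ 52.113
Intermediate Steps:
U = 56 (U = -2*(-28) = 56)
H = 23/20 (H = 29/10 + 14/(-8) = 29*(⅒) + 14*(-⅛) = 29/10 - 7/4 = 23/20 ≈ 1.1500)
c(n, C) = 1/(3*(9 + C)) (c(n, C) = 1/(3*(C + 9)) = 1/(3*(9 + C)))
A = 23/20 ≈ 1.1500
f(w) = 51 + w (f(w) = -5 + (w + 56) = -5 + (56 + w) = 51 + w)
f(A) + c(-41, -18) = (51 + 23/20) + 1/(3*(9 - 18)) = 1043/20 + (⅓)/(-9) = 1043/20 + (⅓)*(-⅑) = 1043/20 - 1/27 = 28141/540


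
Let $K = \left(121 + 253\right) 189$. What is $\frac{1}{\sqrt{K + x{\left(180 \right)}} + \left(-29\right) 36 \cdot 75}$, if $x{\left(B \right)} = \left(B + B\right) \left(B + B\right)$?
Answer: $- \frac{1450}{113531291} - \frac{\sqrt{22254}}{2043563238} \approx -1.2845 \cdot 10^{-5}$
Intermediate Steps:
$K = 70686$ ($K = 374 \cdot 189 = 70686$)
$x{\left(B \right)} = 4 B^{2}$ ($x{\left(B \right)} = 2 B 2 B = 4 B^{2}$)
$\frac{1}{\sqrt{K + x{\left(180 \right)}} + \left(-29\right) 36 \cdot 75} = \frac{1}{\sqrt{70686 + 4 \cdot 180^{2}} + \left(-29\right) 36 \cdot 75} = \frac{1}{\sqrt{70686 + 4 \cdot 32400} - 78300} = \frac{1}{\sqrt{70686 + 129600} - 78300} = \frac{1}{\sqrt{200286} - 78300} = \frac{1}{3 \sqrt{22254} - 78300} = \frac{1}{-78300 + 3 \sqrt{22254}}$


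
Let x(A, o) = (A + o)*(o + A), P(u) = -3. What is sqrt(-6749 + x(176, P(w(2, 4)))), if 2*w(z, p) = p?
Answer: 2*sqrt(5795) ≈ 152.25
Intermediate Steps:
w(z, p) = p/2
x(A, o) = (A + o)**2 (x(A, o) = (A + o)*(A + o) = (A + o)**2)
sqrt(-6749 + x(176, P(w(2, 4)))) = sqrt(-6749 + (176 - 3)**2) = sqrt(-6749 + 173**2) = sqrt(-6749 + 29929) = sqrt(23180) = 2*sqrt(5795)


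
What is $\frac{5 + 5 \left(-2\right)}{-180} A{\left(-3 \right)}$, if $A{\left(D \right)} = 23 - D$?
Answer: $\frac{13}{18} \approx 0.72222$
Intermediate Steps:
$\frac{5 + 5 \left(-2\right)}{-180} A{\left(-3 \right)} = \frac{5 + 5 \left(-2\right)}{-180} \left(23 - -3\right) = \left(5 - 10\right) \left(- \frac{1}{180}\right) \left(23 + 3\right) = \left(-5\right) \left(- \frac{1}{180}\right) 26 = \frac{1}{36} \cdot 26 = \frac{13}{18}$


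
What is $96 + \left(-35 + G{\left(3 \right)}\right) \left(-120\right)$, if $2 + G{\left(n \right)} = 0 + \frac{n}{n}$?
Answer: $4416$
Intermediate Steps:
$G{\left(n \right)} = -1$ ($G{\left(n \right)} = -2 + \left(0 + \frac{n}{n}\right) = -2 + \left(0 + 1\right) = -2 + 1 = -1$)
$96 + \left(-35 + G{\left(3 \right)}\right) \left(-120\right) = 96 + \left(-35 - 1\right) \left(-120\right) = 96 - -4320 = 96 + 4320 = 4416$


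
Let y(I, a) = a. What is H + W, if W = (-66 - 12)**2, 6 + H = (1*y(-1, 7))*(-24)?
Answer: 5910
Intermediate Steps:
H = -174 (H = -6 + (1*7)*(-24) = -6 + 7*(-24) = -6 - 168 = -174)
W = 6084 (W = (-78)**2 = 6084)
H + W = -174 + 6084 = 5910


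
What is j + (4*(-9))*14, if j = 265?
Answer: -239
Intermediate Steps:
j + (4*(-9))*14 = 265 + (4*(-9))*14 = 265 - 36*14 = 265 - 504 = -239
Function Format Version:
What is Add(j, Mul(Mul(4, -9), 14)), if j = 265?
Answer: -239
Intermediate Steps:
Add(j, Mul(Mul(4, -9), 14)) = Add(265, Mul(Mul(4, -9), 14)) = Add(265, Mul(-36, 14)) = Add(265, -504) = -239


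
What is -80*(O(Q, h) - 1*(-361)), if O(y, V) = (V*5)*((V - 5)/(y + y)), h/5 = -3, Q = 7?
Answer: -262160/7 ≈ -37451.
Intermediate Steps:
h = -15 (h = 5*(-3) = -15)
O(y, V) = 5*V*(-5 + V)/(2*y) (O(y, V) = (5*V)*((-5 + V)/((2*y))) = (5*V)*((-5 + V)*(1/(2*y))) = (5*V)*((-5 + V)/(2*y)) = 5*V*(-5 + V)/(2*y))
-80*(O(Q, h) - 1*(-361)) = -80*((5/2)*(-15)*(-5 - 15)/7 - 1*(-361)) = -80*((5/2)*(-15)*(1/7)*(-20) + 361) = -80*(750/7 + 361) = -80*3277/7 = -262160/7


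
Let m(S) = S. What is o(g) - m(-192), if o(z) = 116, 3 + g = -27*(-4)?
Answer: 308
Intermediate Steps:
g = 105 (g = -3 - 27*(-4) = -3 + 108 = 105)
o(g) - m(-192) = 116 - 1*(-192) = 116 + 192 = 308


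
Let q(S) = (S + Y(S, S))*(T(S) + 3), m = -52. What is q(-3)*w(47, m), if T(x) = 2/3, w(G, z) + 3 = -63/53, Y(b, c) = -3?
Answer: 4884/53 ≈ 92.151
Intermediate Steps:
w(G, z) = -222/53 (w(G, z) = -3 - 63/53 = -222/53)
T(x) = ⅔ (T(x) = 2*(⅓) = ⅔)
q(S) = -11 + 11*S/3 (q(S) = (S - 3)*(⅔ + 3) = (-3 + S)*(11/3) = -11 + 11*S/3)
q(-3)*w(47, m) = (-11 + (11/3)*(-3))*(-222/53) = (-11 - 11)*(-222/53) = -22*(-222/53) = 4884/53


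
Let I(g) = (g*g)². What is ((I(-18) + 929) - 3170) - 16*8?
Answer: 102607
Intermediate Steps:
I(g) = g⁴ (I(g) = (g²)² = g⁴)
((I(-18) + 929) - 3170) - 16*8 = (((-18)⁴ + 929) - 3170) - 16*8 = ((104976 + 929) - 3170) - 128 = (105905 - 3170) - 128 = 102735 - 128 = 102607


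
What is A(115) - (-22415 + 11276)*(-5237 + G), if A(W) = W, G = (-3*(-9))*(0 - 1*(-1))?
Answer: -58034075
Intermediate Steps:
G = 27 (G = 27*(0 + 1) = 27*1 = 27)
A(115) - (-22415 + 11276)*(-5237 + G) = 115 - (-22415 + 11276)*(-5237 + 27) = 115 - (-11139)*(-5210) = 115 - 1*58034190 = 115 - 58034190 = -58034075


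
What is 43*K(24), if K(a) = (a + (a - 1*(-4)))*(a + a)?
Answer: 107328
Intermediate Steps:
K(a) = 2*a*(4 + 2*a) (K(a) = (a + (a + 4))*(2*a) = (a + (4 + a))*(2*a) = (4 + 2*a)*(2*a) = 2*a*(4 + 2*a))
43*K(24) = 43*(4*24*(2 + 24)) = 43*(4*24*26) = 43*2496 = 107328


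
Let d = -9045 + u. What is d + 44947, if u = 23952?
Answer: 59854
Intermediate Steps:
d = 14907 (d = -9045 + 23952 = 14907)
d + 44947 = 14907 + 44947 = 59854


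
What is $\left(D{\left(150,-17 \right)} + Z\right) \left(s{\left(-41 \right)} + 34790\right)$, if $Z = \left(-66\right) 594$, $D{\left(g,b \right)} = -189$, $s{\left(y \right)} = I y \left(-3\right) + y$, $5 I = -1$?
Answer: $- \frac{6839491446}{5} \approx -1.3679 \cdot 10^{9}$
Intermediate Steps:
$I = - \frac{1}{5}$ ($I = \frac{1}{5} \left(-1\right) = - \frac{1}{5} \approx -0.2$)
$s{\left(y \right)} = \frac{8 y}{5}$ ($s{\left(y \right)} = - \frac{y \left(-3\right)}{5} + y = - \frac{\left(-3\right) y}{5} + y = \frac{3 y}{5} + y = \frac{8 y}{5}$)
$Z = -39204$
$\left(D{\left(150,-17 \right)} + Z\right) \left(s{\left(-41 \right)} + 34790\right) = \left(-189 - 39204\right) \left(\frac{8}{5} \left(-41\right) + 34790\right) = - 39393 \left(- \frac{328}{5} + 34790\right) = \left(-39393\right) \frac{173622}{5} = - \frac{6839491446}{5}$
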